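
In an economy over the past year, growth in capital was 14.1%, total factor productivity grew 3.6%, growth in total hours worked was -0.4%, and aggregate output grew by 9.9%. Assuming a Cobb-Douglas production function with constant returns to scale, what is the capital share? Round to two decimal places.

α = 0.46

gY = gA + α·gK + (1−α)·gL, so gY − gA − gL = α(gK − gL).
9.9 − 3.6 + 0.4 = α × (14.1 − (-0.4)).
6.7 = 14.5 α, so α = 0.4621.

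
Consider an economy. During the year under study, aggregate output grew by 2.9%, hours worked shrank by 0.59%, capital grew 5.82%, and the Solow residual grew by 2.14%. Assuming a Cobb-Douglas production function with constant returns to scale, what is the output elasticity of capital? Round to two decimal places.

0.21

gY = gA + α·gK + (1−α)·gL, so gY − gA − gL = α(gK − gL).
2.9 − 2.14 + 0.59 = α × (5.82 − (-0.59)).
1.35 = 6.41 α, so α = 0.2106.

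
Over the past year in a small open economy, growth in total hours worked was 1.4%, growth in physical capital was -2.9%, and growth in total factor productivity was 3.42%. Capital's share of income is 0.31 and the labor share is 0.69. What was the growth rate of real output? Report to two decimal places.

3.49%

Labor's share = 1 − 0.31 = 0.69.
Physical capital: 0.31 × (-2.9) = -0.899 pp.
Total hours worked: 0.69 × 1.4 = 0.966 pp.
Output growth = 3.42 + 0.067 = 3.487%.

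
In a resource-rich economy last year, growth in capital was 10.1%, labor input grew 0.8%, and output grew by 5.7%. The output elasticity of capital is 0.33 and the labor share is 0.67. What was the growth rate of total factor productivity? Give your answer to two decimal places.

Total factor productivity grew 1.83%.

Labor's share = 1 − 0.33 = 0.67.
Capital: 0.33 × 10.1 = 3.333 pp.
Labor input: 0.67 × 0.8 = 0.536 pp.
TFP growth = 5.7 − 3.869 = 1.831%.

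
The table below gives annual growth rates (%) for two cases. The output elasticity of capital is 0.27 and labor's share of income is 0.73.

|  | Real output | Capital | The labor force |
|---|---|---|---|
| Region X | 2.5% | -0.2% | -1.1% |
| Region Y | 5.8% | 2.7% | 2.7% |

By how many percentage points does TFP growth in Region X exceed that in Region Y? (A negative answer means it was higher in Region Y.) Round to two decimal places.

Labor's share = 1 − 0.27 = 0.73.
Region X: TFP = 2.5 + 0.054 + 0.803 = 3.357%.
Region Y: TFP = 5.8 − 0.729 − 1.971 = 3.1%.
Difference = 3.357 − (3.1) = 0.257 pp.

0.26 percentage points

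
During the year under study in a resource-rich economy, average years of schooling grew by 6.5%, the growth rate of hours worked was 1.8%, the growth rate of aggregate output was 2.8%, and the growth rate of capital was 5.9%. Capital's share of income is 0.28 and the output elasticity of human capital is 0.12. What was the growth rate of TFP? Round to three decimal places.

-0.712%

Labor's share = 1 − 0.28 − 0.12 = 0.6.
Capital: 0.28 × 5.9 = 1.652 pp.
Average years of schooling: 0.12 × 6.5 = 0.78 pp.
Hours worked: 0.6 × 1.8 = 1.08 pp.
TFP growth = 2.8 − 3.512 = -0.712%.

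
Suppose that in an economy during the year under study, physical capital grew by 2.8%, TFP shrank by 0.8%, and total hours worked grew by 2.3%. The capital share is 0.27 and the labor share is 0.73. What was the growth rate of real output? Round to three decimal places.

Real output growth was 1.635%.

Labor's share = 1 − 0.27 = 0.73.
Physical capital: 0.27 × 2.8 = 0.756 pp.
Total hours worked: 0.73 × 2.3 = 1.679 pp.
Output growth = -0.8 + 2.435 = 1.635%.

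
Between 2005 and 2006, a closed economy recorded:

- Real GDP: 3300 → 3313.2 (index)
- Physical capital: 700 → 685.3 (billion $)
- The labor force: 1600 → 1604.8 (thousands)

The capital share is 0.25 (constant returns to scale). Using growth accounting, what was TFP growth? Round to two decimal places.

Real GDP growth = (3313.2 − 3300) / 3300 = 0.4%.
Physical capital growth = (685.3 − 700) / 700 = -2.1%.
The labor force growth = (1604.8 − 1600) / 1600 = 0.3%.
Labor's share = 1 − 0.25 = 0.75.
Physical capital: 0.25 × (-2.1) = -0.525 pp.
The labor force: 0.75 × 0.3 = 0.225 pp.
TFP growth = 0.4 + 0.3 = 0.7%.

TFP growth was 0.70%.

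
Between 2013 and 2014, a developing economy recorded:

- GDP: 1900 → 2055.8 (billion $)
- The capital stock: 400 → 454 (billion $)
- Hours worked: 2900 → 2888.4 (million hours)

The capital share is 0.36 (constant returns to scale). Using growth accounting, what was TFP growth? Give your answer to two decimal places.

GDP growth = (2055.8 − 1900) / 1900 = 8.2%.
The capital stock growth = (454 − 400) / 400 = 13.5%.
Hours worked growth = (2888.4 − 2900) / 2900 = -0.4%.
Labor's share = 1 − 0.36 = 0.64.
The capital stock: 0.36 × 13.5 = 4.86 pp.
Hours worked: 0.64 × (-0.4) = -0.256 pp.
TFP growth = 8.2 − 4.604 = 3.596%.

3.60%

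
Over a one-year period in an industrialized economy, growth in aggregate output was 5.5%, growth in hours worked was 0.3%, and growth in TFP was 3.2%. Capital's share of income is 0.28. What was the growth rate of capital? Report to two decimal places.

Labor's share = 1 − 0.28 = 0.72.
gY = gA + 0.72×0.3 + 0.28×g.
0.28×g = 5.5 − 3.2 − 0.216 = 2.084.
g = 2.084 / 0.28 = 7.4429%.

7.44%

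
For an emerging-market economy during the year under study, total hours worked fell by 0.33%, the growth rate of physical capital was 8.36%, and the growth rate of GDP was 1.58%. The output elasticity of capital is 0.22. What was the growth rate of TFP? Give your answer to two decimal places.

Labor's share = 1 − 0.22 = 0.78.
Physical capital: 0.22 × 8.36 = 1.8392 pp.
Total hours worked: 0.78 × (-0.33) = -0.2574 pp.
TFP growth = 1.58 − 1.5818 = -0.0018%.

0.00%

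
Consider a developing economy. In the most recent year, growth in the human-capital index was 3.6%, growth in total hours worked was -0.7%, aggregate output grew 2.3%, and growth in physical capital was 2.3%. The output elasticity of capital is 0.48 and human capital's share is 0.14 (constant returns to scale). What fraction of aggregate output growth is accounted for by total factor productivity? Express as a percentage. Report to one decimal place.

Labor's share = 1 − 0.48 − 0.14 = 0.38.
Physical capital: 0.48 × 2.3 = 1.104 pp.
The human-capital index: 0.14 × 3.6 = 0.504 pp.
Total hours worked: 0.38 × (-0.7) = -0.266 pp.
TFP growth = 2.3 − 1.342 = 0.958%.
TFP share of growth = 0.958 / 2.3 × 100 = 41.652%.

Total factor productivity accounted for 41.7% of growth.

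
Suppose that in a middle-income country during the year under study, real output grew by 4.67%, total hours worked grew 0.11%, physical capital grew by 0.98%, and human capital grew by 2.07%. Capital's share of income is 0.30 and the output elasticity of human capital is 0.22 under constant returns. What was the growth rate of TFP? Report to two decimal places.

Labor's share = 1 − 0.3 − 0.22 = 0.48.
Physical capital: 0.3 × 0.98 = 0.294 pp.
Human capital: 0.22 × 2.07 = 0.4554 pp.
Total hours worked: 0.48 × 0.11 = 0.0528 pp.
TFP growth = 4.67 − 0.8022 = 3.8678%.

TFP grew 3.87%.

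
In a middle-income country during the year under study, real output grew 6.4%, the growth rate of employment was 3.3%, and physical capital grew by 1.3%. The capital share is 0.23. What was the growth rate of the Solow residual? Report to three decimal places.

3.560%

Labor's share = 1 − 0.23 = 0.77.
Physical capital: 0.23 × 1.3 = 0.299 pp.
Employment: 0.77 × 3.3 = 2.541 pp.
TFP growth = 6.4 − 2.84 = 3.56%.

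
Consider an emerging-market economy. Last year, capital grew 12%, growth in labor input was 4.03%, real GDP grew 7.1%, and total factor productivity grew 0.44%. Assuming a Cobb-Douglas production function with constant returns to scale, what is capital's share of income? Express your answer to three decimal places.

gY = gA + α·gK + (1−α)·gL, so gY − gA − gL = α(gK − gL).
7.1 − 0.44 − 4.03 = α × (12 − 4.03).
2.63 = 7.97 α, so α = 0.32999.

0.330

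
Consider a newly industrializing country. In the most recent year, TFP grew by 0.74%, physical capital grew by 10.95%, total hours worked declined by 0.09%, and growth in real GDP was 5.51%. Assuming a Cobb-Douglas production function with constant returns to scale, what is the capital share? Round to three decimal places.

The capital share is 0.440.

gY = gA + α·gK + (1−α)·gL, so gY − gA − gL = α(gK − gL).
5.51 − 0.74 + 0.09 = α × (10.95 − (-0.09)).
4.86 = 11.04 α, so α = 0.44022.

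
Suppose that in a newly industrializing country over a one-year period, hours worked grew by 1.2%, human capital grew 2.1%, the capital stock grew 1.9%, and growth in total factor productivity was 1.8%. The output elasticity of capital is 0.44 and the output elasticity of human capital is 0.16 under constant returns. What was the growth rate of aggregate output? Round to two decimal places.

3.45%

Labor's share = 1 − 0.44 − 0.16 = 0.4.
The capital stock: 0.44 × 1.9 = 0.836 pp.
Human capital: 0.16 × 2.1 = 0.336 pp.
Hours worked: 0.4 × 1.2 = 0.48 pp.
Output growth = 1.8 + 1.652 = 3.452%.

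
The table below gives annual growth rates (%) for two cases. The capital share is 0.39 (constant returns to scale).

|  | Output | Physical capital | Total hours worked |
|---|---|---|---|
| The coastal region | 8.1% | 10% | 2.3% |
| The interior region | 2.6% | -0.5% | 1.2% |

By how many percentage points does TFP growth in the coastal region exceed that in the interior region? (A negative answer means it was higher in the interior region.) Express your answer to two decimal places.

Labor's share = 1 − 0.39 = 0.61.
The coastal region: TFP = 8.1 − 3.9 − 1.403 = 2.797%.
The interior region: TFP = 2.6 + 0.195 − 0.732 = 2.063%.
Difference = 2.797 − (2.063) = 0.734 pp.

0.73 percentage points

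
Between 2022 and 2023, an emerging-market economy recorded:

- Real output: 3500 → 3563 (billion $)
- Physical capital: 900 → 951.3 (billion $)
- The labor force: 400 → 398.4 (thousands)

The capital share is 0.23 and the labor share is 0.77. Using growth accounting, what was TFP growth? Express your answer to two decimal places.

TFP growth was 0.80%.

Real output growth = (3563 − 3500) / 3500 = 1.8%.
Physical capital growth = (951.3 − 900) / 900 = 5.7%.
The labor force growth = (398.4 − 400) / 400 = -0.4%.
Labor's share = 1 − 0.23 = 0.77.
Physical capital: 0.23 × 5.7 = 1.311 pp.
The labor force: 0.77 × (-0.4) = -0.308 pp.
TFP growth = 1.8 − 1.003 = 0.797%.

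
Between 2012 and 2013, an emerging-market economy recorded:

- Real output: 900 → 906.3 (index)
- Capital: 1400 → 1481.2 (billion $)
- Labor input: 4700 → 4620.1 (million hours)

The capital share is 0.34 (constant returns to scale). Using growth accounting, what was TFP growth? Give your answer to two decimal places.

Real output growth = (906.3 − 900) / 900 = 0.7%.
Capital growth = (1481.2 − 1400) / 1400 = 5.8%.
Labor input growth = (4620.1 − 4700) / 4700 = -1.7%.
Labor's share = 1 − 0.34 = 0.66.
Capital: 0.34 × 5.8 = 1.972 pp.
Labor input: 0.66 × (-1.7) = -1.122 pp.
TFP growth = 0.7 − 0.85 = -0.15%.

-0.15%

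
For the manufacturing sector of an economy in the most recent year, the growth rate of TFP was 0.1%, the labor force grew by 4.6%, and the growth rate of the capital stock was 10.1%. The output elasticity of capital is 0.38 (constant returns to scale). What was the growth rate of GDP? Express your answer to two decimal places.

GDP grew 6.79%.

Labor's share = 1 − 0.38 = 0.62.
The capital stock: 0.38 × 10.1 = 3.838 pp.
The labor force: 0.62 × 4.6 = 2.852 pp.
Output growth = 0.1 + 6.69 = 6.79%.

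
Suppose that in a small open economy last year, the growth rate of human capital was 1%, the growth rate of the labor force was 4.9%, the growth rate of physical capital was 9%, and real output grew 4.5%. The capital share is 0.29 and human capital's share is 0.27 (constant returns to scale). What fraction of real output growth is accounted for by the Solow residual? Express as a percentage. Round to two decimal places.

Labor's share = 1 − 0.29 − 0.27 = 0.44.
Physical capital: 0.29 × 9 = 2.61 pp.
Human capital: 0.27 × 1 = 0.27 pp.
The labor force: 0.44 × 4.9 = 2.156 pp.
TFP growth = 4.5 − 5.036 = -0.536%.
TFP share of growth = -0.536 / 4.5 × 100 = -11.9111%.

-11.91%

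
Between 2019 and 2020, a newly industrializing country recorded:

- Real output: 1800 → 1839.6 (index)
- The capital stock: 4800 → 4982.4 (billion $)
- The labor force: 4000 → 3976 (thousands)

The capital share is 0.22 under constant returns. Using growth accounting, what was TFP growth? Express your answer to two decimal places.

1.83%

Real output growth = (1839.6 − 1800) / 1800 = 2.2%.
The capital stock growth = (4982.4 − 4800) / 4800 = 3.8%.
The labor force growth = (3976 − 4000) / 4000 = -0.6%.
Labor's share = 1 − 0.22 = 0.78.
The capital stock: 0.22 × 3.8 = 0.836 pp.
The labor force: 0.78 × (-0.6) = -0.468 pp.
TFP growth = 2.2 − 0.368 = 1.832%.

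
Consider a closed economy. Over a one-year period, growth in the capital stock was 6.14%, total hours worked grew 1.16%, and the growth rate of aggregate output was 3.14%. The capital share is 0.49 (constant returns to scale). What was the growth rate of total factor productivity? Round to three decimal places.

Labor's share = 1 − 0.49 = 0.51.
The capital stock: 0.49 × 6.14 = 3.0086 pp.
Total hours worked: 0.51 × 1.16 = 0.5916 pp.
TFP growth = 3.14 − 3.6002 = -0.4602%.

-0.460%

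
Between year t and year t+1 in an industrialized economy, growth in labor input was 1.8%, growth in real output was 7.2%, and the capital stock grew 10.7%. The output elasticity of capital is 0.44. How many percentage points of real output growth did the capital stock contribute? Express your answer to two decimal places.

Contribution = share × growth = 0.44 × 10.7 = 4.708 pp.

4.71 pp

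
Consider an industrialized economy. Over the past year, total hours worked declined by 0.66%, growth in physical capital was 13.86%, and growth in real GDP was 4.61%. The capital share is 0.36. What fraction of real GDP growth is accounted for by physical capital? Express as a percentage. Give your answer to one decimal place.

Physical capital accounted for 108.2% of growth.

Physical capital contributed 0.36 × 13.86 = 4.9896 pp.
Share of growth = 4.9896 / 4.61 × 100 = 108.234%.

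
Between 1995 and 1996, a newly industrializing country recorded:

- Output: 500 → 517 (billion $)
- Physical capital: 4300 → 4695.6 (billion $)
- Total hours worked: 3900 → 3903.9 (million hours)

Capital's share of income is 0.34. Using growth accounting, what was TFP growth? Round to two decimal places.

Output growth = (517 − 500) / 500 = 3.4%.
Physical capital growth = (4695.6 − 4300) / 4300 = 9.2%.
Total hours worked growth = (3903.9 − 3900) / 3900 = 0.1%.
Labor's share = 1 − 0.34 = 0.66.
Physical capital: 0.34 × 9.2 = 3.128 pp.
Total hours worked: 0.66 × 0.1 = 0.066 pp.
TFP growth = 3.4 − 3.194 = 0.206%.

TFP growth was 0.21%.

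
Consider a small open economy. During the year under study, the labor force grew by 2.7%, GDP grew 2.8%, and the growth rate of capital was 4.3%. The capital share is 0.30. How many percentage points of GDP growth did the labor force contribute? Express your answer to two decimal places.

1.89 percentage points

Labor's share = 1 − 0.3 = 0.7.
Contribution = share × growth = 0.7 × 2.7 = 1.89 pp.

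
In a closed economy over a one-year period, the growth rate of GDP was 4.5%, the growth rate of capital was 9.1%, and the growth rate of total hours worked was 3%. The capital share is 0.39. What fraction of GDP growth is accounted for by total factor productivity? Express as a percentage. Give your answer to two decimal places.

-19.53%

Labor's share = 1 − 0.39 = 0.61.
Capital: 0.39 × 9.1 = 3.549 pp.
Total hours worked: 0.61 × 3 = 1.83 pp.
TFP growth = 4.5 − 5.379 = -0.879%.
TFP share of growth = -0.879 / 4.5 × 100 = -19.5333%.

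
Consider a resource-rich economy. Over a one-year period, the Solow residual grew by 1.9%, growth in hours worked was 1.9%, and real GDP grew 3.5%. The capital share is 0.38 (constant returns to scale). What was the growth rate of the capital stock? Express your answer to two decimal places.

1.11%

Labor's share = 1 − 0.38 = 0.62.
gY = gA + 0.62×1.9 + 0.38×g.
0.38×g = 3.5 − 1.9 − 1.178 = 0.422.
g = 0.422 / 0.38 = 1.1105%.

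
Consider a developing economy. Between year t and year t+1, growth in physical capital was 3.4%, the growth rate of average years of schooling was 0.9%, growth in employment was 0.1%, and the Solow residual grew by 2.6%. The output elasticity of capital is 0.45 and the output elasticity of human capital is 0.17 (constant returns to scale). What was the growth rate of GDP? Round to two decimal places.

Labor's share = 1 − 0.45 − 0.17 = 0.38.
Physical capital: 0.45 × 3.4 = 1.53 pp.
Average years of schooling: 0.17 × 0.9 = 0.153 pp.
Employment: 0.38 × 0.1 = 0.038 pp.
Output growth = 2.6 + 1.721 = 4.321%.

4.32%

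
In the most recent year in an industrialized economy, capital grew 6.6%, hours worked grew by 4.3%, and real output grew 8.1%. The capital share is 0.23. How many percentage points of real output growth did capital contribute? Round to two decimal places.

Contribution = share × growth = 0.23 × 6.6 = 1.518 pp.

1.52 pp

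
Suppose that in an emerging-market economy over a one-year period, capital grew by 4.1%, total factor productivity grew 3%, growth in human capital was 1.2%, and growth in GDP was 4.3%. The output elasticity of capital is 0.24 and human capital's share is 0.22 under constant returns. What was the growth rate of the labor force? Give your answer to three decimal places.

0.096%

Labor's share = 1 − 0.24 − 0.22 = 0.54.
gY = gA + 0.24×4.1 + 0.22×1.2 + 0.54×g.
0.54×g = 4.3 − 3 − 1.248 = 0.052.
g = 0.052 / 0.54 = 0.0963%.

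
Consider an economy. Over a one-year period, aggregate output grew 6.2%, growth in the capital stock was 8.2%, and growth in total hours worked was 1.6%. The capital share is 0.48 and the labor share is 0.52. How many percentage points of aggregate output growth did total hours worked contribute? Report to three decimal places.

0.832

Labor's share = 1 − 0.48 = 0.52.
Contribution = share × growth = 0.52 × 1.6 = 0.832 pp.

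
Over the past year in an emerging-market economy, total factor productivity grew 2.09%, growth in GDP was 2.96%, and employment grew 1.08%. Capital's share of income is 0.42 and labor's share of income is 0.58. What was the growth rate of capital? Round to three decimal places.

Labor's share = 1 − 0.42 = 0.58.
gY = gA + 0.58×1.08 + 0.42×g.
0.42×g = 2.96 − 2.09 − 0.6264 = 0.2436.
g = 0.2436 / 0.42 = 0.58%.

Capital grew 0.580%.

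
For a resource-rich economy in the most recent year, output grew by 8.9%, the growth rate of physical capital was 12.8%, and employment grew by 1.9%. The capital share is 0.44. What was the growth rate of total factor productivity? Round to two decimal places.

2.20%

Labor's share = 1 − 0.44 = 0.56.
Physical capital: 0.44 × 12.8 = 5.632 pp.
Employment: 0.56 × 1.9 = 1.064 pp.
TFP growth = 8.9 − 6.696 = 2.204%.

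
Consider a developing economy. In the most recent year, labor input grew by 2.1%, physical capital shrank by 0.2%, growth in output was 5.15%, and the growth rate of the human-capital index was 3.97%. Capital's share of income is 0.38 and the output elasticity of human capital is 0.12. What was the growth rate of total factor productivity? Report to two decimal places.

Labor's share = 1 − 0.38 − 0.12 = 0.5.
Physical capital: 0.38 × (-0.2) = -0.076 pp.
The human-capital index: 0.12 × 3.97 = 0.4764 pp.
Labor input: 0.5 × 2.1 = 1.05 pp.
TFP growth = 5.15 − 1.4504 = 3.6996%.

3.70%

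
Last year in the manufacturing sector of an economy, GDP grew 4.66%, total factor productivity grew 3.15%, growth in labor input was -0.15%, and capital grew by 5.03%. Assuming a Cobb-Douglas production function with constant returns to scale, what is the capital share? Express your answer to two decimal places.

gY = gA + α·gK + (1−α)·gL, so gY − gA − gL = α(gK − gL).
4.66 − 3.15 + 0.15 = α × (5.03 − (-0.15)).
1.66 = 5.18 α, so α = 0.3205.

The capital share is 0.32.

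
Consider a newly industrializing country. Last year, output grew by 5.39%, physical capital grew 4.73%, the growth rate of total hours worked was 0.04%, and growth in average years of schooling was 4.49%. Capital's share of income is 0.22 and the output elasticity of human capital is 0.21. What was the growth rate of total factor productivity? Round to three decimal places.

Labor's share = 1 − 0.22 − 0.21 = 0.57.
Physical capital: 0.22 × 4.73 = 1.0406 pp.
Average years of schooling: 0.21 × 4.49 = 0.9429 pp.
Total hours worked: 0.57 × 0.04 = 0.0228 pp.
TFP growth = 5.39 − 2.0063 = 3.3837%.

Total factor productivity grew 3.384%.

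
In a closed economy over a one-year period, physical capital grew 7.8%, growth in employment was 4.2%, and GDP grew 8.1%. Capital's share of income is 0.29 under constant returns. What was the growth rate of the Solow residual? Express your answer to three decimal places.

Labor's share = 1 − 0.29 = 0.71.
Physical capital: 0.29 × 7.8 = 2.262 pp.
Employment: 0.71 × 4.2 = 2.982 pp.
TFP growth = 8.1 − 5.244 = 2.856%.

The Solow residual growth was 2.856%.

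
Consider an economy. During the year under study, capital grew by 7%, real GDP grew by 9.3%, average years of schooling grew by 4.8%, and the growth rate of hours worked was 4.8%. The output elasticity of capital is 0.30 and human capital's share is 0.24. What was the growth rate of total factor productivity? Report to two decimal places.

Labor's share = 1 − 0.3 − 0.24 = 0.46.
Capital: 0.3 × 7 = 2.1 pp.
Average years of schooling: 0.24 × 4.8 = 1.152 pp.
Hours worked: 0.46 × 4.8 = 2.208 pp.
TFP growth = 9.3 − 5.46 = 3.84%.

3.84%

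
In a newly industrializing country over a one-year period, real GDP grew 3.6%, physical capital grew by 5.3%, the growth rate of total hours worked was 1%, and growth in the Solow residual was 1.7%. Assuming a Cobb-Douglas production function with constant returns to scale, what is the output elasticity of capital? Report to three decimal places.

α = 0.209

gY = gA + α·gK + (1−α)·gL, so gY − gA − gL = α(gK − gL).
3.6 − 1.7 − 1 = α × (5.3 − 1).
0.9 = 4.3 α, so α = 0.2093.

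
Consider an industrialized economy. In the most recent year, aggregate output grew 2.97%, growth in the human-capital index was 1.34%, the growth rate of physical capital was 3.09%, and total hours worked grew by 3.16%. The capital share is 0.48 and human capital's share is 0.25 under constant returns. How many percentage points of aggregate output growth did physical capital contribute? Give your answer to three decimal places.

1.483 pp

Contribution = share × growth = 0.48 × 3.09 = 1.4832 pp.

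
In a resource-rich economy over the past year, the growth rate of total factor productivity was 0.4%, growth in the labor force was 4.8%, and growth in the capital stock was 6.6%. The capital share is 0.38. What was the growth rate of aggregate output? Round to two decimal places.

Labor's share = 1 − 0.38 = 0.62.
The capital stock: 0.38 × 6.6 = 2.508 pp.
The labor force: 0.62 × 4.8 = 2.976 pp.
Output growth = 0.4 + 5.484 = 5.884%.

Aggregate output growth was 5.88%.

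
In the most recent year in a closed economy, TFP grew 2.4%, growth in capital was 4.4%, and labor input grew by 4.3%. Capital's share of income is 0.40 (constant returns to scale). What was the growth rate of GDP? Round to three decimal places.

Labor's share = 1 − 0.4 = 0.6.
Capital: 0.4 × 4.4 = 1.76 pp.
Labor input: 0.6 × 4.3 = 2.58 pp.
Output growth = 2.4 + 4.34 = 6.74%.

6.740%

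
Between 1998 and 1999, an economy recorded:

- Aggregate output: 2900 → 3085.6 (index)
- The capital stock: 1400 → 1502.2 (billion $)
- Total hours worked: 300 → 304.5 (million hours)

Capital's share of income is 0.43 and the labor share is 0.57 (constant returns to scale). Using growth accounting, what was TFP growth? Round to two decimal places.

Aggregate output growth = (3085.6 − 2900) / 2900 = 6.4%.
The capital stock growth = (1502.2 − 1400) / 1400 = 7.3%.
Total hours worked growth = (304.5 − 300) / 300 = 1.5%.
Labor's share = 1 − 0.43 = 0.57.
The capital stock: 0.43 × 7.3 = 3.139 pp.
Total hours worked: 0.57 × 1.5 = 0.855 pp.
TFP growth = 6.4 − 3.994 = 2.406%.

2.41%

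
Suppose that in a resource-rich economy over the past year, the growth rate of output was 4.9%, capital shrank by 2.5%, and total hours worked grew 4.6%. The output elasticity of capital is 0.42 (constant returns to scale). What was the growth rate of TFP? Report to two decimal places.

3.28%

Labor's share = 1 − 0.42 = 0.58.
Capital: 0.42 × (-2.5) = -1.05 pp.
Total hours worked: 0.58 × 4.6 = 2.668 pp.
TFP growth = 4.9 − 1.618 = 3.282%.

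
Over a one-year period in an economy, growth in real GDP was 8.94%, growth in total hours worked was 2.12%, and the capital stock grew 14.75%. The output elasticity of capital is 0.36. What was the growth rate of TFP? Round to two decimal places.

TFP grew 2.27%.

Labor's share = 1 − 0.36 = 0.64.
The capital stock: 0.36 × 14.75 = 5.31 pp.
Total hours worked: 0.64 × 2.12 = 1.3568 pp.
TFP growth = 8.94 − 6.6668 = 2.2732%.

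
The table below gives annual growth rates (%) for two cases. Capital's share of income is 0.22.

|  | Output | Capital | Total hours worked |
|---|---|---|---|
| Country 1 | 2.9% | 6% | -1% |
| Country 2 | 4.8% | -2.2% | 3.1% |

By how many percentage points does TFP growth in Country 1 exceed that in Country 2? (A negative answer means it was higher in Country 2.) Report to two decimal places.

Labor's share = 1 − 0.22 = 0.78.
Country 1: TFP = 2.9 − 1.32 + 0.78 = 2.36%.
Country 2: TFP = 4.8 + 0.484 − 2.418 = 2.866%.
Difference = 2.36 − (2.866) = -0.506 pp.

-0.51 percentage points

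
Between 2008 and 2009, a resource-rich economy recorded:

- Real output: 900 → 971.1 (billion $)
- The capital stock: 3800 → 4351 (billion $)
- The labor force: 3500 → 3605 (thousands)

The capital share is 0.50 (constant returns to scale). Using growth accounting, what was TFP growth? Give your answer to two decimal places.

-0.85%

Real output growth = (971.1 − 900) / 900 = 7.9%.
The capital stock growth = (4351 − 3800) / 3800 = 14.5%.
The labor force growth = (3605 − 3500) / 3500 = 3%.
Labor's share = 1 − 0.5 = 0.5.
The capital stock: 0.5 × 14.5 = 7.25 pp.
The labor force: 0.5 × 3 = 1.5 pp.
TFP growth = 7.9 − 8.75 = -0.85%.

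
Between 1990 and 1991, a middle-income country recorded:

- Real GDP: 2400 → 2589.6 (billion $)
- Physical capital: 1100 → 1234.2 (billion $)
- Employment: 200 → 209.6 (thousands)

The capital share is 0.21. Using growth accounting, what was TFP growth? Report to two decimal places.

1.55%

Real GDP growth = (2589.6 − 2400) / 2400 = 7.9%.
Physical capital growth = (1234.2 − 1100) / 1100 = 12.2%.
Employment growth = (209.6 − 200) / 200 = 4.8%.
Labor's share = 1 − 0.21 = 0.79.
Physical capital: 0.21 × 12.2 = 2.562 pp.
Employment: 0.79 × 4.8 = 3.792 pp.
TFP growth = 7.9 − 6.354 = 1.546%.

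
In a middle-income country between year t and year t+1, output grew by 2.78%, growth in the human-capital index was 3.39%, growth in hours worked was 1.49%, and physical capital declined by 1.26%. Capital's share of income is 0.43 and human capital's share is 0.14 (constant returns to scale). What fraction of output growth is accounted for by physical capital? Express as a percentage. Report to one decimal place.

Physical capital contributed 0.43 × (-1.26) = -0.5418 pp.
Share of growth = -0.5418 / 2.78 × 100 = -19.489%.

-19.5%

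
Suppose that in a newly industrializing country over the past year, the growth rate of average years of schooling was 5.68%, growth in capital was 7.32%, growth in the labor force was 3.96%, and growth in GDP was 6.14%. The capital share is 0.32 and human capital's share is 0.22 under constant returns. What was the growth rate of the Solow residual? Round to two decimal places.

Labor's share = 1 − 0.32 − 0.22 = 0.46.
Capital: 0.32 × 7.32 = 2.3424 pp.
Average years of schooling: 0.22 × 5.68 = 1.2496 pp.
The labor force: 0.46 × 3.96 = 1.8216 pp.
TFP growth = 6.14 − 5.4136 = 0.7264%.

0.73%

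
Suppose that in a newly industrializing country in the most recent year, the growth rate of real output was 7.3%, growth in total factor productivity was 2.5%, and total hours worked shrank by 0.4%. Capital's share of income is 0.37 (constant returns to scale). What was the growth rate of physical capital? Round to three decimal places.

Physical capital growth was 13.654%.

Labor's share = 1 − 0.37 = 0.63.
gY = gA + 0.63×(-0.4) + 0.37×g.
0.37×g = 7.3 − 2.5 + 0.252 = 5.052.
g = 5.052 / 0.37 = 13.65405%.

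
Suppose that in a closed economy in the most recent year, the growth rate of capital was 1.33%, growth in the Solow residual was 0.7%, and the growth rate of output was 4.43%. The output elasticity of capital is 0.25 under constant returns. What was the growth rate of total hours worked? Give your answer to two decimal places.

4.53%

Labor's share = 1 − 0.25 = 0.75.
gY = gA + 0.25×1.33 + 0.75×g.
0.75×g = 4.43 − 0.7 − 0.3325 = 3.3975.
g = 3.3975 / 0.75 = 4.53%.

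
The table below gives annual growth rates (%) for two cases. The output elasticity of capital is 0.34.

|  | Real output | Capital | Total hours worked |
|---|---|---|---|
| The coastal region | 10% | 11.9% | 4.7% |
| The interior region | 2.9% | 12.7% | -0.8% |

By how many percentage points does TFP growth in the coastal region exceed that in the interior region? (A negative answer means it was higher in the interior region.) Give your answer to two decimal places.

3.74 percentage points

Labor's share = 1 − 0.34 = 0.66.
The coastal region: TFP = 10 − 4.046 − 3.102 = 2.852%.
The interior region: TFP = 2.9 − 4.318 + 0.528 = -0.89%.
Difference = 2.852 − (-0.89) = 3.742 pp.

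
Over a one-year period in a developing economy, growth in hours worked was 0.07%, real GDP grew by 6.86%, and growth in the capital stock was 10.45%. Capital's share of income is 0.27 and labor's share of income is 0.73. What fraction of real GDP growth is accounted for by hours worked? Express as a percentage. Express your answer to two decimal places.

0.74%

Labor's share = 1 − 0.27 = 0.73.
Hours worked contributed 0.73 × 0.07 = 0.0511 pp.
Share of growth = 0.0511 / 6.86 × 100 = 0.7449%.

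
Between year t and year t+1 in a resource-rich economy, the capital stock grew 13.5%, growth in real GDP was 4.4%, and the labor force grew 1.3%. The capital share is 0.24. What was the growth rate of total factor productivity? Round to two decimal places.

0.17%

Labor's share = 1 − 0.24 = 0.76.
The capital stock: 0.24 × 13.5 = 3.24 pp.
The labor force: 0.76 × 1.3 = 0.988 pp.
TFP growth = 4.4 − 4.228 = 0.172%.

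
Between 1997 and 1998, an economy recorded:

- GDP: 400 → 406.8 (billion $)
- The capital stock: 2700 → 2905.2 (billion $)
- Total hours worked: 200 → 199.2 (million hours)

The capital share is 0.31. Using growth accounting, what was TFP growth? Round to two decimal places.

GDP growth = (406.8 − 400) / 400 = 1.7%.
The capital stock growth = (2905.2 − 2700) / 2700 = 7.6%.
Total hours worked growth = (199.2 − 200) / 200 = -0.4%.
Labor's share = 1 − 0.31 = 0.69.
The capital stock: 0.31 × 7.6 = 2.356 pp.
Total hours worked: 0.69 × (-0.4) = -0.276 pp.
TFP growth = 1.7 − 2.08 = -0.38%.

-0.38%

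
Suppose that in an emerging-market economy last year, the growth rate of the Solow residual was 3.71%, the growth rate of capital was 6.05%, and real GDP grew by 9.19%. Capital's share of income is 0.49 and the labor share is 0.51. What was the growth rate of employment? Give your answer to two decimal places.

Employment grew 4.93%.

Labor's share = 1 − 0.49 = 0.51.
gY = gA + 0.49×6.05 + 0.51×g.
0.51×g = 9.19 − 3.71 − 2.9645 = 2.5155.
g = 2.5155 / 0.51 = 4.9324%.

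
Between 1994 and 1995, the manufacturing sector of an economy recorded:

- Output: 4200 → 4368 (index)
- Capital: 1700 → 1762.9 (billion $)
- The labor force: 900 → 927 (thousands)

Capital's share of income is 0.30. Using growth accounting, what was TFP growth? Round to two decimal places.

TFP growth was 0.79%.

Output growth = (4368 − 4200) / 4200 = 4%.
Capital growth = (1762.9 − 1700) / 1700 = 3.7%.
The labor force growth = (927 − 900) / 900 = 3%.
Labor's share = 1 − 0.3 = 0.7.
Capital: 0.3 × 3.7 = 1.11 pp.
The labor force: 0.7 × 3 = 2.1 pp.
TFP growth = 4 − 3.21 = 0.79%.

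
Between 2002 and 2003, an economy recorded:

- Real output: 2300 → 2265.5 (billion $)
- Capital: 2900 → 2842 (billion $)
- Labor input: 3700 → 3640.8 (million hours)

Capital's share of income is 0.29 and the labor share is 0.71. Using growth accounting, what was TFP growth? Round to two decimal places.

Real output growth = (2265.5 − 2300) / 2300 = -1.5%.
Capital growth = (2842 − 2900) / 2900 = -2%.
Labor input growth = (3640.8 − 3700) / 3700 = -1.6%.
Labor's share = 1 − 0.29 = 0.71.
Capital: 0.29 × (-2) = -0.58 pp.
Labor input: 0.71 × (-1.6) = -1.136 pp.
TFP growth = -1.5 + 1.716 = 0.216%.

TFP grew 0.22%.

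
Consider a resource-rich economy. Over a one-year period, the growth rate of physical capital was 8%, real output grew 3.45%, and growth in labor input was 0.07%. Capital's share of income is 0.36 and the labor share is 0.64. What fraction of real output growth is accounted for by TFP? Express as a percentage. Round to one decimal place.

TFP accounted for 15.2% of growth.

Labor's share = 1 − 0.36 = 0.64.
Physical capital: 0.36 × 8 = 2.88 pp.
Labor input: 0.64 × 0.07 = 0.0448 pp.
TFP growth = 3.45 − 2.9248 = 0.5252%.
TFP share of growth = 0.5252 / 3.45 × 100 = 15.223%.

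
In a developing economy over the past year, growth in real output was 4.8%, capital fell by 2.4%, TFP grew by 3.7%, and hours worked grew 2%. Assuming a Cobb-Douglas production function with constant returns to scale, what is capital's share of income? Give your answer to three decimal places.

Capital's share of income is 0.205.

gY = gA + α·gK + (1−α)·gL, so gY − gA − gL = α(gK − gL).
4.8 − 3.7 − 2 = α × (-2.4 − 2).
-0.9 = -4.4 α, so α = 0.20455.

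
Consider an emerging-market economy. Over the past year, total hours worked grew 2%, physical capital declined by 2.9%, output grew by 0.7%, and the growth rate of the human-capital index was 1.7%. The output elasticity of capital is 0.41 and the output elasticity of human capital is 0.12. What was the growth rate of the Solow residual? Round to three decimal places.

The Solow residual grew 0.745%.

Labor's share = 1 − 0.41 − 0.12 = 0.47.
Physical capital: 0.41 × (-2.9) = -1.189 pp.
The human-capital index: 0.12 × 1.7 = 0.204 pp.
Total hours worked: 0.47 × 2 = 0.94 pp.
TFP growth = 0.7 + 0.045 = 0.745%.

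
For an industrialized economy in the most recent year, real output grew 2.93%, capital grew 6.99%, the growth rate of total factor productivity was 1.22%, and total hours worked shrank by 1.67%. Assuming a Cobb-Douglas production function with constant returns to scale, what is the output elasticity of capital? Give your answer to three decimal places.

gY = gA + α·gK + (1−α)·gL, so gY − gA − gL = α(gK − gL).
2.93 − 1.22 + 1.67 = α × (6.99 − (-1.67)).
3.38 = 8.66 α, so α = 0.3903.

α = 0.390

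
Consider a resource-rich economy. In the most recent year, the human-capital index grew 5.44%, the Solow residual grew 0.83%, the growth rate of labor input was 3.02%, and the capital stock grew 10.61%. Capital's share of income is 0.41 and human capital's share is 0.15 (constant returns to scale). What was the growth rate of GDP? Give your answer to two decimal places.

GDP growth was 7.32%.

Labor's share = 1 − 0.41 − 0.15 = 0.44.
The capital stock: 0.41 × 10.61 = 4.3501 pp.
The human-capital index: 0.15 × 5.44 = 0.816 pp.
Labor input: 0.44 × 3.02 = 1.3288 pp.
Output growth = 0.83 + 6.4949 = 7.3249%.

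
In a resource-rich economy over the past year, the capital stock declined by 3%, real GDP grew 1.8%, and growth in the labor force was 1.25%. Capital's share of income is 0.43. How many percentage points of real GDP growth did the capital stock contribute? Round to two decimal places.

-1.29 percentage points

Contribution = share × growth = 0.43 × (-3) = -1.29 pp.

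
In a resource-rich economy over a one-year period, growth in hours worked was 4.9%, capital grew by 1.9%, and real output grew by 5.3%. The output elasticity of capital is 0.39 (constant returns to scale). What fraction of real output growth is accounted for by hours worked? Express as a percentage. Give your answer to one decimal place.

Hours worked accounted for 56.4% of growth.

Labor's share = 1 − 0.39 = 0.61.
Hours worked contributed 0.61 × 4.9 = 2.989 pp.
Share of growth = 2.989 / 5.3 × 100 = 56.396%.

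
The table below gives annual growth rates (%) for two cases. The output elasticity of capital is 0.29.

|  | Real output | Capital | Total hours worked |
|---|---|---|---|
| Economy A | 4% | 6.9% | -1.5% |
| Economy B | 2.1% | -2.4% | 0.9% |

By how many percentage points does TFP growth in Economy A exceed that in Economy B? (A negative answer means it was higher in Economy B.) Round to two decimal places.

0.91 percentage points

Labor's share = 1 − 0.29 = 0.71.
Economy A: TFP = 4 − 2.001 + 1.065 = 3.064%.
Economy B: TFP = 2.1 + 0.696 − 0.639 = 2.157%.
Difference = 3.064 − (2.157) = 0.907 pp.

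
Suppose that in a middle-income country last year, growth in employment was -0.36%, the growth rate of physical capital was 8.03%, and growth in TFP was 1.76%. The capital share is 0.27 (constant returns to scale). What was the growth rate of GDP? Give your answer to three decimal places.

GDP grew 3.665%.

Labor's share = 1 − 0.27 = 0.73.
Physical capital: 0.27 × 8.03 = 2.1681 pp.
Employment: 0.73 × (-0.36) = -0.2628 pp.
Output growth = 1.76 + 1.9053 = 3.6653%.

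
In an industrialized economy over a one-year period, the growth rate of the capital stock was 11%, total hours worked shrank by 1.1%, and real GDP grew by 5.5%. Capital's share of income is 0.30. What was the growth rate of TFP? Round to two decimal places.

Labor's share = 1 − 0.3 = 0.7.
The capital stock: 0.3 × 11 = 3.3 pp.
Total hours worked: 0.7 × (-1.1) = -0.77 pp.
TFP growth = 5.5 − 2.53 = 2.97%.

TFP growth was 2.97%.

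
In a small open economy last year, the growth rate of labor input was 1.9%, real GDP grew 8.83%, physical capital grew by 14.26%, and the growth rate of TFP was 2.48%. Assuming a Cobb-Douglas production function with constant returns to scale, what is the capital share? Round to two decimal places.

gY = gA + α·gK + (1−α)·gL, so gY − gA − gL = α(gK − gL).
8.83 − 2.48 − 1.9 = α × (14.26 − 1.9).
4.45 = 12.36 α, so α = 0.36.

α = 0.36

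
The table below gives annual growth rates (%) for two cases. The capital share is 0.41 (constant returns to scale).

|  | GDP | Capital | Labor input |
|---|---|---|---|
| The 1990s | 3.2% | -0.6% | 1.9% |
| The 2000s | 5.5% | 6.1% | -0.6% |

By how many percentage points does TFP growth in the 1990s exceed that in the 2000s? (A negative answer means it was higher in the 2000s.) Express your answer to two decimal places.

-1.03 percentage points

Labor's share = 1 − 0.41 = 0.59.
The 1990s: TFP = 3.2 + 0.246 − 1.121 = 2.325%.
The 2000s: TFP = 5.5 − 2.501 + 0.354 = 3.353%.
Difference = 2.325 − (3.353) = -1.028 pp.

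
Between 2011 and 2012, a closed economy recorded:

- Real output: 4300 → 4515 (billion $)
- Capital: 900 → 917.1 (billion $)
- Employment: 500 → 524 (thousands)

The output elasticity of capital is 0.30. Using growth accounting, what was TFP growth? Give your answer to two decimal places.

1.07%

Real output growth = (4515 − 4300) / 4300 = 5%.
Capital growth = (917.1 − 900) / 900 = 1.9%.
Employment growth = (524 − 500) / 500 = 4.8%.
Labor's share = 1 − 0.3 = 0.7.
Capital: 0.3 × 1.9 = 0.57 pp.
Employment: 0.7 × 4.8 = 3.36 pp.
TFP growth = 5 − 3.93 = 1.07%.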